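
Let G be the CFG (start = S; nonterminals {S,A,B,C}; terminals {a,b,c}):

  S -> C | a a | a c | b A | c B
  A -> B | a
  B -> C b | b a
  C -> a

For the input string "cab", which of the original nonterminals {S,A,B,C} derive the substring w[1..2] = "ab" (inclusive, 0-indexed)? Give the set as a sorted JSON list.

CNF form of G:
  S -> T0 A | T1 T1 | T1 T2 | T2 B | a
  A -> C T0 | T0 T1 | a
  B -> C T0 | T0 T1
  C -> a
  T0 -> b
  T1 -> a
  T2 -> c

CYK fill (cells [i..j] with 1 ≤ i ≤ j ≤ 2 only):
  cell(1,1) a: {A,C,S,T1}  orig:{A,C,S}
  cell(2,2) b: {T0}  orig:{}
  cell(1,2) ab: {A,B}

Original NTs in T[1,2] deriving "ab": ["A", "B"]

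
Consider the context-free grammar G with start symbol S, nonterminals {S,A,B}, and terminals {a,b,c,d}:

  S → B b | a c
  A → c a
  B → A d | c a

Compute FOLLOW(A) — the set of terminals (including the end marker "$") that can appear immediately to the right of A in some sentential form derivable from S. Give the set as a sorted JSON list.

FIRST iteration:
iter 1:
  A via A→c a: +{c}
  B via B→A d: +{c}
  S via S→B b: +{c}
  S via S→a c: +{a}
  FIRST[S]={a,c}  FIRST[A]={c}  FIRST[B]={c}
iter 2: — fixpoint
  FIRST[S]={a,c}  FIRST[A]={c}  FIRST[B]={c}

Compute FOLLOW by fixpoint:
initialize: $ ∈ FOLLOW(S)
pass 1:
  B→A d: FOLLOW(A) ⊇ FIRST(d) = {d}; new: +{d}
  S→B b: FOLLOW(B) ⊇ FIRST(b) = {b}; new: +{b}
  FOLLOW[S]={$}  FOLLOW[A]={d}  FOLLOW[B]={b}
pass 2: — fixpoint
  FOLLOW[S]={$}  FOLLOW[A]={d}  FOLLOW[B]={b}

FOLLOW(A) = ["d"]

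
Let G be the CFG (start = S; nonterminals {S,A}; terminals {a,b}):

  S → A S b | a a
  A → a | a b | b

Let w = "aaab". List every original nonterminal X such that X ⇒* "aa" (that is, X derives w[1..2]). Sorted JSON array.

Convert to CNF:
  S -> A X2 | T0 T0
  A -> T0 T1 | a | b
  T0 -> a
  T1 -> b
  X2 -> S T1

Fill CYK table bottom-up, restricted to cells inside w[1..2]:
  T[1,1] 'a' = {A,T0}  orig:{A}
  T[2,2] 'a' = {A,T0}  orig:{A}
  T[1,2] 'aa' = {S}

Original NTs in T[1,2] deriving "aa": ["S"]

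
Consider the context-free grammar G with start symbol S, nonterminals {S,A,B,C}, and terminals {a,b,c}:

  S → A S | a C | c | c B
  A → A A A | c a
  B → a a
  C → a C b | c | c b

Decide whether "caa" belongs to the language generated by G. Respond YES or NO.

CNF form of G:
  S -> A S | T0 B | T1 C | c
  A -> A X3 | T0 T1
  B -> T1 T1
  C -> T0 T2 | T1 X4 | c
  T0 -> c
  T1 -> a
  T2 -> b
  X3 -> A A
  X4 -> C T2

CYK fill:
  [0..0]={C,S,T0}  "c"  orig:{C,S}
  [1..1]={T1}  "a"  orig:{}
  [2..2]={T1}  "a"  orig:{}
  [0..1]={A}  "ca"
  [1..2]={B}  "aa"
  [0..2]={S}  "caa"

S ∈ T[0,2] ⇒ YES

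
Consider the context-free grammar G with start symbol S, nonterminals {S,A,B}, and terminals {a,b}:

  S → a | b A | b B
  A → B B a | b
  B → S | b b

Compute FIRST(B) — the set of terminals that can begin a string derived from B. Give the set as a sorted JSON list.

FIRST iteration:
pass 1:
  A via A→b: +{b}
  B via B→b b: +{b}
  S via S→a: +{a}
  S via S→b A: +{b}
  FIRST[S]={a,b}  FIRST[A]={b}  FIRST[B]={b}
pass 2:
  B via B→S: +{a}
  FIRST[S]={a,b}  FIRST[A]={b}  FIRST[B]={a,b}
pass 3:
  A via A→B B a: +{a}
  FIRST[S]={a,b}  FIRST[A]={a,b}  FIRST[B]={a,b}
pass 4: (stable)
  FIRST[S]={a,b}  FIRST[A]={a,b}  FIRST[B]={a,b}

FIRST(B) = ["a", "b"]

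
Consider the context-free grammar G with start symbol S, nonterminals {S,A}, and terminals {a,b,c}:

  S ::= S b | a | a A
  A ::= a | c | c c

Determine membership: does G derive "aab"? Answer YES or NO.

CNF form of G:
  S -> S T1 | T2 A | a
  A -> T0 T0 | a | c
  T0 -> c
  T1 -> b
  T2 -> a

CYK table (by increasing span):
  [0..0]={A,S,T2}  "a"  orig:{A,S}
  [1..1]={A,S,T2}  "a"  orig:{A,S}
  [2..2]={T1}  "b"  orig:{}
  [0..1]={S}  "aa"
  [1..2]={S}  "ab"
  [0..2]={S}  "aab"

S ∈ T[0,2] ⇒ YES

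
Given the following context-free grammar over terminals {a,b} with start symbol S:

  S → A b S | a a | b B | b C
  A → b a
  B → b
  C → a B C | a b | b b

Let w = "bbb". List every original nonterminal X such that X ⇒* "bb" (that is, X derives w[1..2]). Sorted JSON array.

Convert to CNF:
  S -> A X3 | T0 B | T0 C | T1 T1
  A -> T0 T1
  B -> b
  C -> T0 T0 | T1 T0 | T1 X2
  T0 -> b
  T1 -> a
  X2 -> B C
  X3 -> T0 S

CYK fill (cells [i..j] with 1 ≤ i ≤ j ≤ 2 only):
  T[1,1] 'b' = {B,T0}  orig:{B}
  T[2,2] 'b' = {B,T0}  orig:{B}
  T[1,2] 'bb' = {C,S}

Original NTs in T[1,2] deriving "bb": ["C", "S"]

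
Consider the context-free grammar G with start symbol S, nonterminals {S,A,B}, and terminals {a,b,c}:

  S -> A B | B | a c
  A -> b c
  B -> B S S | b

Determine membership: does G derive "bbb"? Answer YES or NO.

Convert to CNF:
  S -> A B | B X4 | T2 T1 | b
  A -> T0 T1
  B -> B X3 | b
  T0 -> b
  T1 -> c
  T2 -> a
  X3 -> S S
  X4 -> S S

CYK fill:
  cell(0,0) b: {B,S,T0}  orig:{B,S}
  cell(1,1) b: {B,S,T0}  orig:{B,S}
  cell(2,2) b: {B,S,T0}  orig:{B,S}
  cell(0,1) bb: {X3,X4}  orig:{}
  cell(1,2) bb: {X3,X4}  orig:{}
  cell(0,2) bbb: {B,S}

S ∈ T[0,2] ⇒ YES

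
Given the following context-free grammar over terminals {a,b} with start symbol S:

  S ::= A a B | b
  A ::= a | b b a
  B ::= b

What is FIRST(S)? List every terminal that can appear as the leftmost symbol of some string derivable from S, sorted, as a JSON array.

Compute FIRST by fixpoint:
pass 1:
  A via A→a: +{a}
  A via A→b b a: +{b}
  B via B→b: +{b}
  S via S→A a B: +{a,b}
  S: {a,b}  A: {a,b}  B: {b}
pass 2: (stable)
  S: {a,b}  A: {a,b}  B: {b}

FIRST(S) = ["a", "b"]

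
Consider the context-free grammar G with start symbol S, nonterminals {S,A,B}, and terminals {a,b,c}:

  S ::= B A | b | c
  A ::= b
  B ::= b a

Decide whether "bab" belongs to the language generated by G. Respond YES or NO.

CNF form of G:
  S -> B A | b | c
  A -> b
  B -> T0 T1
  T0 -> b
  T1 -> a

Fill CYK table bottom-up:
  T[0,0] 'b' = {A,S,T0}  orig:{A,S}
  T[1,1] 'a' = {T1}  orig:{}
  T[2,2] 'b' = {A,S,T0}  orig:{A,S}
  T[0,1] 'ba' = {B}
  T[1,2] 'ab' = ∅
  T[0,2] 'bab' = {S}

S ∈ T[0,2] ⇒ YES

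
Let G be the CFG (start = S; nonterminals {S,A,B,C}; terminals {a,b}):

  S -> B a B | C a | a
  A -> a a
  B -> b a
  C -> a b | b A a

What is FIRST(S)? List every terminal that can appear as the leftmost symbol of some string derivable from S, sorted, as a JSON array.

Compute FIRST by fixpoint:
round 1:
  A via A→a a: +{a}
  B via B→b a: +{b}
  C via C→a b: +{a}
  C via C→b A a: +{b}
  S via S→B a B: +{b}
  S via S→C a: +{a}
  S: {a,b}  A: {a}  B: {b}  C: {a,b}
round 2: done
  S: {a,b}  A: {a}  B: {b}  C: {a,b}

FIRST(S) = ["a", "b"]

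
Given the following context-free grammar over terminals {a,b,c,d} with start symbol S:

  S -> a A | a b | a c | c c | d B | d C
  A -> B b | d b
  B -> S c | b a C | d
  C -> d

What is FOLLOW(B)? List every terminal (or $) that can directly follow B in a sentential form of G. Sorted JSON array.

FIRST iteration:
round 1:
  A via A→d b: +{d}
  B via B→b a C: +{b}
  B via B→d: +{d}
  C via C→d: +{d}
  S via S→a A: +{a}
  S via S→c c: +{c}
  S via S→d B: +{d}
  S: {a,c,d}  A: {d}  B: {b,d}  C: {d}
round 2:
  A via A→B b: +{b}
  B via B→S c: +{a,c}
  S: {a,c,d}  A: {b,d}  B: {a,b,c,d}  C: {d}
round 3:
  A via A→B b: +{a,c}
  S: {a,c,d}  A: {a,b,c,d}  B: {a,b,c,d}  C: {d}
round 4: — fixpoint
  S: {a,c,d}  A: {a,b,c,d}  B: {a,b,c,d}  C: {d}

Compute FOLLOW by fixpoint:
initialize: $ ∈ FOLLOW(S)
round 1:
  A→B b: FOLLOW(B) ⊇ FIRST(b) = {b}; new: +{b}
  B→S c: FOLLOW(S) ⊇ FIRST(c) = {c}; new: +{c}
  B→b a C: FOLLOW(C) ⊇ FOLLOW(B) ⊇ {b}; new: +{b}
  S→a A: FOLLOW(A) ⊇ FOLLOW(S) ⊇ {$,c}; new: +{$,c}
  S→d B: FOLLOW(B) ⊇ FOLLOW(S) ⊇ {$,c}; new: +{$,c}
  S→d C: FOLLOW(C) ⊇ FOLLOW(S) ⊇ {$,c}; new: +{$,c}
  FOLLOW[S]={$,c}  FOLLOW[A]={$,c}  FOLLOW[B]={$,b,c}  FOLLOW[C]={$,b,c}
round 2: — fixpoint
  FOLLOW[S]={$,c}  FOLLOW[A]={$,c}  FOLLOW[B]={$,b,c}  FOLLOW[C]={$,b,c}

FOLLOW(B) = ["$", "b", "c"]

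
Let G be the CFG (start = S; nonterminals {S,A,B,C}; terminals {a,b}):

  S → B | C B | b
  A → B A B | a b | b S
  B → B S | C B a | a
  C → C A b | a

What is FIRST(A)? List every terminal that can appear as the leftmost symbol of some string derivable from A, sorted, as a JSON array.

FIRST sets, iterate to fixpoint:
[1]
  A via A→a b: +{a}
  A via A→b S: +{b}
  B via B→a: +{a}
  C via C→a: +{a}
  S via S→B: +{a}
  S via S→b: +{b}
  S: {a,b}  A: {a,b}  B: {a}  C: {a}
[2] done
  S: {a,b}  A: {a,b}  B: {a}  C: {a}

FIRST(A) = ["a", "b"]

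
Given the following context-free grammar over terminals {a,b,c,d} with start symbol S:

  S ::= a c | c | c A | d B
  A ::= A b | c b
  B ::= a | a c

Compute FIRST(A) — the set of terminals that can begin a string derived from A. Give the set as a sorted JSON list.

Compute FIRST by fixpoint:
pass 1:
  A via A→c b: +{c}
  B via B→a: +{a}
  S via S→a c: +{a}
  S via S→c: +{c}
  S via S→d B: +{d}
  FIRST[S]={a,c,d}  FIRST[A]={c}  FIRST[B]={a}
pass 2: (stable)
  FIRST[S]={a,c,d}  FIRST[A]={c}  FIRST[B]={a}

FIRST(A) = ["c"]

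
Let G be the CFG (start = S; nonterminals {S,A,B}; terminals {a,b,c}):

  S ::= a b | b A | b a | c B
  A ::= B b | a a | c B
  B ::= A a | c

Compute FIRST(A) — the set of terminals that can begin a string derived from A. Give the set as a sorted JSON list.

FIRST iteration:
iter 1:
  A via A→a a: +{a}
  A via A→c B: +{c}
  B via B→A a: +{a,c}
  S via S→a b: +{a}
  S via S→b A: +{b}
  S via S→c B: +{c}
  FIRST(S)={a,b,c}  FIRST(A)={a,c}  FIRST(B)={a,c}
iter 2: — fixpoint
  FIRST(S)={a,b,c}  FIRST(A)={a,c}  FIRST(B)={a,c}

FIRST(A) = ["a", "c"]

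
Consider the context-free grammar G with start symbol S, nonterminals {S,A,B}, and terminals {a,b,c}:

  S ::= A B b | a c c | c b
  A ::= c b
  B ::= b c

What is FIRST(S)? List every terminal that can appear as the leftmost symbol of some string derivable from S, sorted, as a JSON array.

FIRST iteration:
round 1:
  A via A→c b: +{c}
  B via B→b c: +{b}
  S via S→A B b: +{c}
  S via S→a c c: +{a}
  S: {a,c}  A: {c}  B: {b}
round 2: done
  S: {a,c}  A: {c}  B: {b}

FIRST(S) = ["a", "c"]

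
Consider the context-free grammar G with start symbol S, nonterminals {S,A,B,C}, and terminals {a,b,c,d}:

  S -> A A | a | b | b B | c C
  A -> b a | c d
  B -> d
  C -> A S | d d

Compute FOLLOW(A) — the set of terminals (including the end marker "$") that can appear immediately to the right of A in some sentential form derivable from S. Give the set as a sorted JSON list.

Compute FIRST by fixpoint:
round 1:
  A via A→b a: +{b}
  A via A→c d: +{c}
  B via B→d: +{d}
  C via C→A S: +{b,c}
  C via C→d d: +{d}
  S via S→A A: +{b,c}
  S via S→a: +{a}
  FIRST[S]={a,b,c}  FIRST[A]={b,c}  FIRST[B]={d}  FIRST[C]={b,c,d}
round 2: (no change)
  FIRST[S]={a,b,c}  FIRST[A]={b,c}  FIRST[B]={d}  FIRST[C]={b,c,d}

FOLLOW sets:
FOLLOW(S) := {$}
[1]
  C→A S: FOLLOW(A) ⊇ FIRST(S) = {a,b,c}; new: +{a,b,c}
  S→A A: FOLLOW(A) ⊇ FOLLOW(S) ⊇ {$}; new: +{$}
  S→b B: FOLLOW(B) ⊇ FOLLOW(S) ⊇ {$}; new: +{$}
  S→c C: FOLLOW(C) ⊇ FOLLOW(S) ⊇ {$}; new: +{$}
  FOLLOW[S]={$}  FOLLOW[A]={$,a,b,c}  FOLLOW[B]={$}  FOLLOW[C]={$}
[2] (stable)
  FOLLOW[S]={$}  FOLLOW[A]={$,a,b,c}  FOLLOW[B]={$}  FOLLOW[C]={$}

FOLLOW(A) = ["$", "a", "b", "c"]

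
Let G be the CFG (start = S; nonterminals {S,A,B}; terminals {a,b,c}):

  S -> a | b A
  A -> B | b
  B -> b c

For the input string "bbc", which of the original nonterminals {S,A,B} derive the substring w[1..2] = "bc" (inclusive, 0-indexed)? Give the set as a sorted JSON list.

Convert to CNF:
  S -> T0 A | a
  A -> T0 T1 | b
  B -> T0 T1
  T0 -> b
  T1 -> c

CYK fill (cells [i..j] with 1 ≤ i ≤ j ≤ 2 only):
  cell(1,1) b: {A,T0}  orig:{A}
  cell(2,2) c: {T1}  orig:{}
  cell(1,2) bc: {A,B}

Original NTs in T[1,2] deriving "bc": ["A", "B"]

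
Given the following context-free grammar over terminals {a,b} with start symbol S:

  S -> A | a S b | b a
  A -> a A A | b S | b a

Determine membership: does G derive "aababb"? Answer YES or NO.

Convert to CNF:
  S -> T0 X3 | T0 X4 | T1 S | T1 T0
  A -> T0 X2 | T1 S | T1 T0
  T0 -> a
  T1 -> b
  X2 -> A A
  X3 -> A A
  X4 -> S T1

CYK fill:
  [0..0]={T0}  "a"  orig:{}
  [1..1]={T0}  "a"  orig:{}
  [2..2]={T1}  "b"  orig:{}
  [3..3]={T0}  "a"  orig:{}
  [4..4]={T1}  "b"  orig:{}
  [5..5]={T1}  "b"  orig:{}
  [0..1]=∅  "aa"
  [1..2]=∅  "ab"
  [2..3]={A,S}  "ba"
  [3..4]=∅  "ab"
  [4..5]=∅  "bb"
  [0..2]=∅  "aab"
  [1..3]=∅  "aba"
  [2..4]={X4}  "bab"  orig:{}
  [3..5]=∅  "abb"
  [0..3]=∅  "aaba"
  [1..4]={S}  "abab"
  [2..5]=∅  "babb"
  [0..4]=∅  "aabab"
  [1..5]={X4}  "ababb"  orig:{}
  [0..5]={S}  "aababb"

S ∈ T[0,5] ⇒ YES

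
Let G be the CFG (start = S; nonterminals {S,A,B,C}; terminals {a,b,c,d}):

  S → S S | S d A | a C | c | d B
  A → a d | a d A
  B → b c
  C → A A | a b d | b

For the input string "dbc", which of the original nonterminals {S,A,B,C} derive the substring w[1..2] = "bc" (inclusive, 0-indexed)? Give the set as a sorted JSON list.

CNF form of G:
  S -> S S | S X6 | T0 C | T1 B | c
  A -> T0 T1 | T0 X4
  B -> T2 T3
  C -> A A | T0 X5 | b
  T0 -> a
  T1 -> d
  T2 -> b
  T3 -> c
  X4 -> T1 A
  X5 -> T2 T1
  X6 -> T1 A

Fill CYK table bottom-up, restricted to cells inside w[1..2]:
  T[1,1] 'b' = {C,T2}  orig:{C}
  T[2,2] 'c' = {S,T3}  orig:{S}
  T[1,2] 'bc' = {B}

Original NTs in T[1,2] deriving "bc": ["B"]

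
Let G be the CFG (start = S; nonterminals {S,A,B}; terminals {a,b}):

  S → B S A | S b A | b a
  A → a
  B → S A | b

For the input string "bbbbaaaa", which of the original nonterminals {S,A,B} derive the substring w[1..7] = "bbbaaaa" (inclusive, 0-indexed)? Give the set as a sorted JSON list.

Convert to CNF:
  S -> B X2 | S X3 | T0 T1
  A -> a
  B -> S A | b
  T0 -> b
  T1 -> a
  X2 -> S A
  X3 -> T0 A

CYK fill — only the sub-triangle for w[1..7]:
  T[1,1] 'b' = {B,T0}  orig:{B}
  T[2,2] 'b' = {B,T0}  orig:{B}
  T[3,3] 'b' = {B,T0}  orig:{B}
  T[4,4] 'a' = {A,T1}  orig:{A}
  T[5,5] 'a' = {A,T1}  orig:{A}
  T[6,6] 'a' = {A,T1}  orig:{A}
  T[7,7] 'a' = {A,T1}  orig:{A}
  T[1,2] 'bb' = ∅
  T[2,3] 'bb' = ∅
  T[3,4] 'ba' = {S,X3}  orig:{S}
  T[4,5] 'aa' = ∅
  T[5,6] 'aa' = ∅
  T[6,7] 'aa' = ∅
  T[1,3] 'bbb' = ∅
  T[2,4] 'bba' = ∅
  T[3,5] 'baa' = {B,X2}  orig:{B}
  T[4,6] 'aaa' = ∅
  T[5,7] 'aaa' = ∅
  T[1,4] 'bbba' = ∅
  T[2,5] 'bbaa' = {S}
  T[3,6] 'baaa' = ∅
  T[4,7] 'aaaa' = ∅
  T[1,5] 'bbbaa' = ∅
  T[2,6] 'bbaaa' = {B,X2}  orig:{B}
  T[3,7] 'baaaa' = ∅
  T[1,6] 'bbbaaa' = {S}
  T[2,7] 'bbaaaa' = ∅
  T[1,7] 'bbbaaaa' = {B,X2}  orig:{B}

Original NTs in T[1,7] deriving "bbbaaaa": ["B"]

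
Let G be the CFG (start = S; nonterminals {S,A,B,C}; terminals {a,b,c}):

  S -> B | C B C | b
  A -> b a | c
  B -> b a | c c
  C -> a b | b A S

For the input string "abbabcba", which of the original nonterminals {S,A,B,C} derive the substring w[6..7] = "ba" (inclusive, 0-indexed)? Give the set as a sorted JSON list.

Convert to CNF:
  S -> C X4 | T0 T1 | T2 T2 | b
  A -> T0 T1 | c
  B -> T0 T1 | T2 T2
  C -> T0 X3 | T1 T0
  T0 -> b
  T1 -> a
  T2 -> c
  X3 -> A S
  X4 -> B C

Fill CYK table bottom-up (cells [i..j] with 6 ≤ i ≤ j ≤ 7 only):
  T[6,6] 'b' = {S,T0}  orig:{S}
  T[7,7] 'a' = {T1}  orig:{}
  T[6,7] 'ba' = {A,B,S}

Original NTs in T[6,7] deriving "ba": ["A", "B", "S"]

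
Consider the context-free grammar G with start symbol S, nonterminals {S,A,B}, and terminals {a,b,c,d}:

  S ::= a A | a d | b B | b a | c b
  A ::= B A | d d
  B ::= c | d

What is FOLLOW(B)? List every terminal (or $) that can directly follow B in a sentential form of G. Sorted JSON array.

FIRST iteration:
round 1:
  A via A→d d: +{d}
  B via B→c: +{c}
  B via B→d: +{d}
  S via S→a A: +{a}
  S via S→b B: +{b}
  S via S→c b: +{c}
  S: {a,b,c}  A: {d}  B: {c,d}
round 2:
  A via A→B A: +{c}
  S: {a,b,c}  A: {c,d}  B: {c,d}
round 3: (stable)
  S: {a,b,c}  A: {c,d}  B: {c,d}

FOLLOW sets:
initialize: $ ∈ FOLLOW(S)
iter 1:
  A→B A: FOLLOW(B) ⊇ FIRST(A) = {c,d}; new: +{c,d}
  S→a A: FOLLOW(A) ⊇ FOLLOW(S) ⊇ {$}; new: +{$}
  S→b B: FOLLOW(B) ⊇ FOLLOW(S) ⊇ {$}; new: +{$}
  FOLLOW[S]={$}  FOLLOW[A]={$}  FOLLOW[B]={$,c,d}
iter 2: (stable)
  FOLLOW[S]={$}  FOLLOW[A]={$}  FOLLOW[B]={$,c,d}

FOLLOW(B) = ["$", "c", "d"]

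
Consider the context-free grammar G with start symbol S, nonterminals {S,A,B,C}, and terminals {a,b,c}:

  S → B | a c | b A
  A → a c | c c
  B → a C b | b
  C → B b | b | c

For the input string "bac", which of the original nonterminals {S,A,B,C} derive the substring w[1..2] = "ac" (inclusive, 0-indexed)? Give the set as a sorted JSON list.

Convert to CNF:
  S -> T0 T1 | T0 X4 | T2 A | b
  A -> T0 T1 | T1 T1
  B -> T0 X3 | b
  C -> B T2 | b | c
  T0 -> a
  T1 -> c
  T2 -> b
  X3 -> C T2
  X4 -> C T2

CYK fill, restricted to cells inside w[1..2]:
  cell(1,1) a: {T0}  orig:{}
  cell(2,2) c: {C,T1}  orig:{C}
  cell(1,2) ac: {A,S}

Original NTs in T[1,2] deriving "ac": ["A", "S"]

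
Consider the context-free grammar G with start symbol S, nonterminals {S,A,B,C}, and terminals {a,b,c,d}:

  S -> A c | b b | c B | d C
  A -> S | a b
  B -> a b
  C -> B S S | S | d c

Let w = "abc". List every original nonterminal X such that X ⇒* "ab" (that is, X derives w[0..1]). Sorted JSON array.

CNF form of G:
  S -> A T0 | T0 B | T2 T2 | T3 C
  A -> A T0 | T0 B | T1 T2 | T2 T2 | T3 C
  B -> T1 T2
  C -> A T0 | B X4 | T0 B | T2 T2 | T3 C | T3 T0
  T0 -> c
  T1 -> a
  T2 -> b
  T3 -> d
  X4 -> S S

CYK fill, restricted to cells inside w[0..1]:
  T[0,0] 'a' = {T1}  orig:{}
  T[1,1] 'b' = {T2}  orig:{}
  T[0,1] 'ab' = {A,B}

Original NTs in T[0,1] deriving "ab": ["A", "B"]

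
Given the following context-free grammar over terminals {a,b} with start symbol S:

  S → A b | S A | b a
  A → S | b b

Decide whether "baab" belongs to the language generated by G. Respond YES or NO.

CNF form of G:
  S -> A T0 | S A | T0 T1
  A -> A T0 | S A | T0 T0 | T0 T1
  T0 -> b
  T1 -> a

CYK table (by increasing span):
  T[0,0] 'b' = {T0}  orig:{}
  T[1,1] 'a' = {T1}  orig:{}
  T[2,2] 'a' = {T1}  orig:{}
  T[3,3] 'b' = {T0}  orig:{}
  T[0,1] 'ba' = {A,S}
  T[1,2] 'aa' = ∅
  T[2,3] 'ab' = ∅
  T[0,2] 'baa' = ∅
  T[1,3] 'aab' = ∅
  T[0,3] 'baab' = ∅

S ∉ T[0,3] ⇒ NO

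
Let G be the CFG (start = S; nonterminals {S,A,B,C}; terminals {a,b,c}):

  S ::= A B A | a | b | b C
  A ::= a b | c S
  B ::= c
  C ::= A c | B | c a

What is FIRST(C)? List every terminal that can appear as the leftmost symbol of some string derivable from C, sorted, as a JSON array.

Compute FIRST by fixpoint:
iter 1:
  A via A→a b: +{a}
  A via A→c S: +{c}
  B via B→c: +{c}
  C via C→A c: +{a,c}
  S via S→A B A: +{a,c}
  S via S→b: +{b}
  S: {a,b,c}  A: {a,c}  B: {c}  C: {a,c}
iter 2: (no change)
  S: {a,b,c}  A: {a,c}  B: {c}  C: {a,c}

FIRST(C) = ["a", "c"]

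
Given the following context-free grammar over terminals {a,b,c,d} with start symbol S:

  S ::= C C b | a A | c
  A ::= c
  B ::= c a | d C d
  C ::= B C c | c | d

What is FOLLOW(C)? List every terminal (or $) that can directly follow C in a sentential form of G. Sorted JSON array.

FIRST sets, iterate to fixpoint:
round 1:
  A via A→c: +{c}
  B via B→c a: +{c}
  B via B→d C d: +{d}
  C via C→B C c: +{c,d}
  S via S→C C b: +{c,d}
  S via S→a A: +{a}
  FIRST(S)={a,c,d}  FIRST(A)={c}  FIRST(B)={c,d}  FIRST(C)={c,d}
round 2: — fixpoint
  FIRST(S)={a,c,d}  FIRST(A)={c}  FIRST(B)={c,d}  FIRST(C)={c,d}

FOLLOW iteration:
initialize: $ ∈ FOLLOW(S)
iter 1:
  B→d C d: FOLLOW(C) ⊇ FIRST(d) = {d}; new: +{d}
  C→B C c: FOLLOW(B) ⊇ FIRST(C) = {c,d}; new: +{c,d}
  C→B C c: FOLLOW(C) ⊇ FIRST(c) = {c}; new: +{c}
  S→C C b: FOLLOW(C) ⊇ FIRST(b) = {b}; new: +{b}
  S→a A: FOLLOW(A) ⊇ FOLLOW(S) ⊇ {$}; new: +{$}
  FOLLOW[S]={$}  FOLLOW[A]={$}  FOLLOW[B]={c,d}  FOLLOW[C]={b,c,d}
iter 2: (no change)
  FOLLOW[S]={$}  FOLLOW[A]={$}  FOLLOW[B]={c,d}  FOLLOW[C]={b,c,d}

FOLLOW(C) = ["b", "c", "d"]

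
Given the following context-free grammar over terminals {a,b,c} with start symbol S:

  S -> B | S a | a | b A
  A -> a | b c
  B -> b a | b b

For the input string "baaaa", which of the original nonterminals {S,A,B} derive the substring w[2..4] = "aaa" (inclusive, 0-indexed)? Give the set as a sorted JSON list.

Convert to CNF:
  S -> S T2 | T0 A | T0 T0 | T0 T2 | a
  A -> T0 T1 | a
  B -> T0 T0 | T0 T2
  T0 -> b
  T1 -> c
  T2 -> a

CYK table (by increasing span) (cells [i..j] with 2 ≤ i ≤ j ≤ 4 only):
  [2..2]={A,S,T2}  "a"  orig:{A,S}
  [3..3]={A,S,T2}  "a"  orig:{A,S}
  [4..4]={A,S,T2}  "a"  orig:{A,S}
  [2..3]={S}  "aa"
  [3..4]={S}  "aa"
  [2..4]={S}  "aaa"

Original NTs in T[2,4] deriving "aaa": ["S"]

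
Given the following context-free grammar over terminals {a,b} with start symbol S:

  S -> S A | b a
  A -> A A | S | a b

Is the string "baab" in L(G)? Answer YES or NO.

Convert to CNF:
  S -> S A | T1 T0
  A -> A A | S A | T0 T1 | T1 T0
  T0 -> a
  T1 -> b

CYK table (by increasing span):
  [0..0]={T1}  "b"  orig:{}
  [1..1]={T0}  "a"  orig:{}
  [2..2]={T0}  "a"  orig:{}
  [3..3]={T1}  "b"  orig:{}
  [0..1]={A,S}  "ba"
  [1..2]=∅  "aa"
  [2..3]={A}  "ab"
  [0..2]=∅  "baa"
  [1..3]=∅  "aab"
  [0..3]={A,S}  "baab"

S ∈ T[0,3] ⇒ YES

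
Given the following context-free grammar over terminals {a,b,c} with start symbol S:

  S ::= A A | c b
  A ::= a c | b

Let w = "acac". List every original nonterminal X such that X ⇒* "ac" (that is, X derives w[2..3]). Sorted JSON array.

Convert to CNF:
  S -> A A | T1 T2
  A -> T0 T1 | b
  T0 -> a
  T1 -> c
  T2 -> b

CYK fill (cells [i..j] with 2 ≤ i ≤ j ≤ 3 only):
  T[2,2] 'a' = {T0}  orig:{}
  T[3,3] 'c' = {T1}  orig:{}
  T[2,3] 'ac' = {A}

Original NTs in T[2,3] deriving "ac": ["A"]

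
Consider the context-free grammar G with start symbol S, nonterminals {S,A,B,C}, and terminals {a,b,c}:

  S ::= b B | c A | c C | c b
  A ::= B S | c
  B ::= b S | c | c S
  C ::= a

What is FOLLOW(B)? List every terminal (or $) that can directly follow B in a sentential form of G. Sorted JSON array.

FIRST sets, iterate to fixpoint:
[1]
  A via A→c: +{c}
  B via B→b S: +{b}
  B via B→c: +{c}
  C via C→a: +{a}
  S via S→b B: +{b}
  S via S→c A: +{c}
  FIRST(S)={b,c}  FIRST(A)={c}  FIRST(B)={b,c}  FIRST(C)={a}
[2]
  A via A→B S: +{b}
  FIRST(S)={b,c}  FIRST(A)={b,c}  FIRST(B)={b,c}  FIRST(C)={a}
[3] done
  FIRST(S)={b,c}  FIRST(A)={b,c}  FIRST(B)={b,c}  FIRST(C)={a}

FOLLOW sets:
FOLLOW(S) := {$}
round 1:
  A→B S: FOLLOW(B) ⊇ FIRST(S) = {b,c}; new: +{b,c}
  B→b S: FOLLOW(S) ⊇ FOLLOW(B) ⊇ {b,c}; new: +{b,c}
  S→b B: FOLLOW(B) ⊇ FOLLOW(S) ⊇ {$,b,c}; new: +{$}
  S→c A: FOLLOW(A) ⊇ FOLLOW(S) ⊇ {$,b,c}; new: +{$,b,c}
  S→c C: FOLLOW(C) ⊇ FOLLOW(S) ⊇ {$,b,c}; new: +{$,b,c}
  S: {$,b,c}  A: {$,b,c}  B: {$,b,c}  C: {$,b,c}
round 2: (no change)
  S: {$,b,c}  A: {$,b,c}  B: {$,b,c}  C: {$,b,c}

FOLLOW(B) = ["$", "b", "c"]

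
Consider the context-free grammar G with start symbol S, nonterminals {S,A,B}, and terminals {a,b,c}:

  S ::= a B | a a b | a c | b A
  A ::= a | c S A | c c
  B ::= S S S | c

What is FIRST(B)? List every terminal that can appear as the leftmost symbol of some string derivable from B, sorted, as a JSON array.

FIRST iteration:
iter 1:
  A via A→a: +{a}
  A via A→c S A: +{c}
  B via B→c: +{c}
  S via S→a B: +{a}
  S via S→b A: +{b}
  FIRST(S)={a,b}  FIRST(A)={a,c}  FIRST(B)={c}
iter 2:
  B via B→S S S: +{a,b}
  FIRST(S)={a,b}  FIRST(A)={a,c}  FIRST(B)={a,b,c}
iter 3: (no change)
  FIRST(S)={a,b}  FIRST(A)={a,c}  FIRST(B)={a,b,c}

FIRST(B) = ["a", "b", "c"]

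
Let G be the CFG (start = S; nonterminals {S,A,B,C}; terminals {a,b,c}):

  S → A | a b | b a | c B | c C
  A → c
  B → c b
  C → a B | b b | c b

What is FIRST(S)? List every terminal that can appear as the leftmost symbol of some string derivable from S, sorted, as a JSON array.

Compute FIRST by fixpoint:
pass 1:
  A via A→c: +{c}
  B via B→c b: +{c}
  C via C→a B: +{a}
  C via C→b b: +{b}
  C via C→c b: +{c}
  S via S→A: +{c}
  S via S→a b: +{a}
  S via S→b a: +{b}
  S: {a,b,c}  A: {c}  B: {c}  C: {a,b,c}
pass 2: (stable)
  S: {a,b,c}  A: {c}  B: {c}  C: {a,b,c}

FIRST(S) = ["a", "b", "c"]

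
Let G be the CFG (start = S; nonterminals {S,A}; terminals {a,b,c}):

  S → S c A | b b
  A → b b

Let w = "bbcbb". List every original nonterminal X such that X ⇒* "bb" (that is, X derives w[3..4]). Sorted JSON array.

Convert to CNF:
  S -> S X2 | T0 T0
  A -> T0 T0
  T0 -> b
  T1 -> c
  X2 -> T1 A

CYK table (by increasing span) (cells [i..j] with 3 ≤ i ≤ j ≤ 4 only):
  T[3,3] 'b' = {T0}  orig:{}
  T[4,4] 'b' = {T0}  orig:{}
  T[3,4] 'bb' = {A,S}

Original NTs in T[3,4] deriving "bb": ["A", "S"]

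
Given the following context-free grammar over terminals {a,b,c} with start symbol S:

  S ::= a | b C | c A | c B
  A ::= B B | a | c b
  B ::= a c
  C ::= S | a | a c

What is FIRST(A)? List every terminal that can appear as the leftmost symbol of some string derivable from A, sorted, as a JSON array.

FIRST iteration:
iter 1:
  A via A→a: +{a}
  A via A→c b: +{c}
  B via B→a c: +{a}
  C via C→a: +{a}
  S via S→a: +{a}
  S via S→b C: +{b}
  S via S→c A: +{c}
  FIRST(S)={a,b,c}  FIRST(A)={a,c}  FIRST(B)={a}  FIRST(C)={a}
iter 2:
  C via C→S: +{b,c}
  FIRST(S)={a,b,c}  FIRST(A)={a,c}  FIRST(B)={a}  FIRST(C)={a,b,c}
iter 3: (no change)
  FIRST(S)={a,b,c}  FIRST(A)={a,c}  FIRST(B)={a}  FIRST(C)={a,b,c}

FIRST(A) = ["a", "c"]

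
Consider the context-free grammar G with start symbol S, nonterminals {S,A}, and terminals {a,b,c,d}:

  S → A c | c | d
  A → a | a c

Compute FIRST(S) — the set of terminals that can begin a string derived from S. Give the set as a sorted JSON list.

FIRST sets, iterate to fixpoint:
round 1:
  A via A→a: +{a}
  S via S→A c: +{a}
  S via S→c: +{c}
  S via S→d: +{d}
  FIRST[S]={a,c,d}  FIRST[A]={a}
round 2: (stable)
  FIRST[S]={a,c,d}  FIRST[A]={a}

FIRST(S) = ["a", "c", "d"]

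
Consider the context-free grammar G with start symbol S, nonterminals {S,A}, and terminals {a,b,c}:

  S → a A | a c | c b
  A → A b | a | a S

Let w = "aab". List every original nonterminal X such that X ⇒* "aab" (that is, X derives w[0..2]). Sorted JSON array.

Convert to CNF:
  S -> T1 A | T1 T2 | T2 T0
  A -> A T0 | T1 S | a
  T0 -> b
  T1 -> a
  T2 -> c

Fill CYK table bottom-up (cells [i..j] with 0 ≤ i ≤ j ≤ 2 only):
  T[0,0] 'a' = {A,T1}  orig:{A}
  T[1,1] 'a' = {A,T1}  orig:{A}
  T[2,2] 'b' = {T0}  orig:{}
  T[0,1] 'aa' = {S}
  T[1,2] 'ab' = {A}
  T[0,2] 'aab' = {S}

Original NTs in T[0,2] deriving "aab": ["S"]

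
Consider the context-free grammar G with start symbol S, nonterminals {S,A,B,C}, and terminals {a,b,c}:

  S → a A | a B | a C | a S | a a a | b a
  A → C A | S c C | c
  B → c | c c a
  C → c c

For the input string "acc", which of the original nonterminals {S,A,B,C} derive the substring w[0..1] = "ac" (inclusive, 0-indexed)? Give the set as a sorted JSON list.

CNF form of G:
  S -> T1 A | T1 B | T1 C | T1 S | T1 X5 | T2 T1
  A -> C A | S X3 | c
  B -> T0 X4 | c
  C -> T0 T0
  T0 -> c
  T1 -> a
  T2 -> b
  X3 -> T0 C
  X4 -> T0 T1
  X5 -> T1 T1

CYK table (by increasing span) (cells [i..j] with 0 ≤ i ≤ j ≤ 1 only):
  [0..0]={T1}  "a"  orig:{}
  [1..1]={A,B,T0}  "c"  orig:{A,B}
  [0..1]={S}  "ac"

Original NTs in T[0,1] deriving "ac": ["S"]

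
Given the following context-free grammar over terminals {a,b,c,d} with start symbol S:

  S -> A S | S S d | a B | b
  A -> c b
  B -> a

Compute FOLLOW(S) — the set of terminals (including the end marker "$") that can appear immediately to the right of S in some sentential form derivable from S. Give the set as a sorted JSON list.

Compute FIRST by fixpoint:
iter 1:
  A via A→c b: +{c}
  B via B→a: +{a}
  S via S→A S: +{c}
  S via S→a B: +{a}
  S via S→b: +{b}
  FIRST[S]={a,b,c}  FIRST[A]={c}  FIRST[B]={a}
iter 2: — fixpoint
  FIRST[S]={a,b,c}  FIRST[A]={c}  FIRST[B]={a}

FOLLOW sets:
initialize: $ ∈ FOLLOW(S)
round 1:
  S→A S: FOLLOW(A) ⊇ FIRST(S) = {a,b,c}; new: +{a,b,c}
  S→S S d: FOLLOW(S) ⊇ FIRST(S) = {a,b,c}; new: +{a,b,c}
  S→S S d: FOLLOW(S) ⊇ FIRST(d) = {d}; new: +{d}
  S→a B: FOLLOW(B) ⊇ FOLLOW(S) ⊇ {$,a,b,c,d}; new: +{$,a,b,c,d}
  FOLLOW(S)={$,a,b,c,d}  FOLLOW(A)={a,b,c}  FOLLOW(B)={$,a,b,c,d}
round 2: (stable)
  FOLLOW(S)={$,a,b,c,d}  FOLLOW(A)={a,b,c}  FOLLOW(B)={$,a,b,c,d}

FOLLOW(S) = ["$", "a", "b", "c", "d"]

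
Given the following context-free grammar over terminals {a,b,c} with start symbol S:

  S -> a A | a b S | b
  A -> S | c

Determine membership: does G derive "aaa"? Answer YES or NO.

CNF form of G:
  S -> T0 A | T0 X3 | b
  A -> T0 A | T0 X2 | b | c
  T0 -> a
  T1 -> b
  X2 -> T1 S
  X3 -> T1 S

Fill CYK table bottom-up:
  cell(0,0) a: {T0}  orig:{}
  cell(1,1) a: {T0}  orig:{}
  cell(2,2) a: {T0}  orig:{}
  cell(0,1) aa: ∅
  cell(1,2) aa: ∅
  cell(0,2) aaa: ∅

S ∉ T[0,2] ⇒ NO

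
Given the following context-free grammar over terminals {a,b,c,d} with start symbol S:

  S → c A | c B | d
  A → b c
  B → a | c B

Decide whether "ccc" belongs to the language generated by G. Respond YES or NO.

CNF form of G:
  S -> T1 A | T1 B | d
  A -> T0 T1
  B -> T1 B | a
  T0 -> b
  T1 -> c

Fill CYK table bottom-up:
  [0..0]={T1}  "c"  orig:{}
  [1..1]={T1}  "c"  orig:{}
  [2..2]={T1}  "c"  orig:{}
  [0..1]=∅  "cc"
  [1..2]=∅  "cc"
  [0..2]=∅  "ccc"

S ∉ T[0,2] ⇒ NO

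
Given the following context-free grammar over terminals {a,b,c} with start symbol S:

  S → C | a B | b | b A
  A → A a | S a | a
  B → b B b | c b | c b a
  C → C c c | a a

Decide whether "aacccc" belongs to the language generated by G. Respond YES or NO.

Convert to CNF:
  S -> C X6 | T0 B | T0 T0 | T1 A | b
  A -> A T0 | S T0 | a
  B -> T1 X3 | T2 T1 | T2 X4
  C -> C X5 | T0 T0
  T0 -> a
  T1 -> b
  T2 -> c
  X3 -> B T1
  X4 -> T1 T0
  X5 -> T2 T2
  X6 -> T2 T2

Fill CYK table bottom-up:
  T[0,0] 'a' = {A,T0}  orig:{A}
  T[1,1] 'a' = {A,T0}  orig:{A}
  T[2,2] 'c' = {T2}  orig:{}
  T[3,3] 'c' = {T2}  orig:{}
  T[4,4] 'c' = {T2}  orig:{}
  T[5,5] 'c' = {T2}  orig:{}
  T[0,1] 'aa' = {A,C,S}
  T[1,2] 'ac' = ∅
  T[2,3] 'cc' = {X5,X6}  orig:{}
  T[3,4] 'cc' = {X5,X6}  orig:{}
  T[4,5] 'cc' = {X5,X6}  orig:{}
  T[0,2] 'aac' = ∅
  T[1,3] 'acc' = ∅
  T[2,4] 'ccc' = ∅
  T[3,5] 'ccc' = ∅
  T[0,3] 'aacc' = {C,S}
  T[1,4] 'accc' = ∅
  T[2,5] 'cccc' = ∅
  T[0,4] 'aaccc' = ∅
  T[1,5] 'acccc' = ∅
  T[0,5] 'aacccc' = {C,S}

S ∈ T[0,5] ⇒ YES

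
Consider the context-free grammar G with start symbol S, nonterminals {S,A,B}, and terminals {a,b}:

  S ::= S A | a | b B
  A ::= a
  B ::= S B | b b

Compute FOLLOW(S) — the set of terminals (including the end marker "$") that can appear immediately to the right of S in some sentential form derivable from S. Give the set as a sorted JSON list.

FIRST sets, iterate to fixpoint:
[1]
  A via A→a: +{a}
  B via B→b b: +{b}
  S via S→a: +{a}
  S via S→b B: +{b}
  FIRST[S]={a,b}  FIRST[A]={a}  FIRST[B]={b}
[2]
  B via B→S B: +{a}
  FIRST[S]={a,b}  FIRST[A]={a}  FIRST[B]={a,b}
[3] (no change)
  FIRST[S]={a,b}  FIRST[A]={a}  FIRST[B]={a,b}

FOLLOW iteration:
seed FOLLOW(S) with $
iter 1:
  B→S B: FOLLOW(S) ⊇ FIRST(B) = {a,b}; new: +{a,b}
  S→S A: FOLLOW(A) ⊇ FOLLOW(S) ⊇ {$,a,b}; new: +{$,a,b}
  S→b B: FOLLOW(B) ⊇ FOLLOW(S) ⊇ {$,a,b}; new: +{$,a,b}
  FOLLOW[S]={$,a,b}  FOLLOW[A]={$,a,b}  FOLLOW[B]={$,a,b}
iter 2: (no change)
  FOLLOW[S]={$,a,b}  FOLLOW[A]={$,a,b}  FOLLOW[B]={$,a,b}

FOLLOW(S) = ["$", "a", "b"]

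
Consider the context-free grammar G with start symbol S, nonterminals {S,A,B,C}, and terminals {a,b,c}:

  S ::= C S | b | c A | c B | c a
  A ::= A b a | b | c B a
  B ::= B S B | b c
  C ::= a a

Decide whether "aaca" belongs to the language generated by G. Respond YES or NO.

CNF form of G:
  S -> C S | T2 A | T2 B | T2 T1 | b
  A -> A X3 | T2 X4 | b
  B -> B X5 | T0 T2
  C -> T1 T1
  T0 -> b
  T1 -> a
  T2 -> c
  X3 -> T0 T1
  X4 -> B T1
  X5 -> S B

CYK table (by increasing span):
  [0..0]={T1}  "a"  orig:{}
  [1..1]={T1}  "a"  orig:{}
  [2..2]={T2}  "c"  orig:{}
  [3..3]={T1}  "a"  orig:{}
  [0..1]={C}  "aa"
  [1..2]=∅  "ac"
  [2..3]={S}  "ca"
  [0..2]=∅  "aac"
  [1..3]=∅  "aca"
  [0..3]={S}  "aaca"

S ∈ T[0,3] ⇒ YES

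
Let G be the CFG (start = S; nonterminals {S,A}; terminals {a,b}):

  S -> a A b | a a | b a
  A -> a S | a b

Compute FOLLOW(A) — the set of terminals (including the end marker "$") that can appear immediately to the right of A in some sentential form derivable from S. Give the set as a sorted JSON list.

Compute FIRST by fixpoint:
round 1:
  A via A→a S: +{a}
  S via S→a A b: +{a}
  S via S→b a: +{b}
  FIRST(S)={a,b}  FIRST(A)={a}
round 2: (stable)
  FIRST(S)={a,b}  FIRST(A)={a}

Compute FOLLOW by fixpoint:
seed FOLLOW(S) with $
round 1:
  S→a A b: FOLLOW(A) ⊇ FIRST(b) = {b}; new: +{b}
  FOLLOW(S)={$}  FOLLOW(A)={b}
round 2:
  A→a S: FOLLOW(S) ⊇ FOLLOW(A) ⊇ {b}; new: +{b}
  FOLLOW(S)={$,b}  FOLLOW(A)={b}
round 3: (stable)
  FOLLOW(S)={$,b}  FOLLOW(A)={b}

FOLLOW(A) = ["b"]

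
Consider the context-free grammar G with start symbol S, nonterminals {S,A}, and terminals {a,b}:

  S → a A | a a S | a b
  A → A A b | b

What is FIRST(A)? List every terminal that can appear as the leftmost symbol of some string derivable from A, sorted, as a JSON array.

Compute FIRST by fixpoint:
iter 1:
  A via A→b: +{b}
  S via S→a A: +{a}
  S: {a}  A: {b}
iter 2: done
  S: {a}  A: {b}

FIRST(A) = ["b"]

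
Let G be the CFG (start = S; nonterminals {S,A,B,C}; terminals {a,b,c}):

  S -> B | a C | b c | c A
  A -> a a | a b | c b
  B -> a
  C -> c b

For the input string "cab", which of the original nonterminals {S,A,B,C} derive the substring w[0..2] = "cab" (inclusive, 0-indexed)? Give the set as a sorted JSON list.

Convert to CNF:
  S -> T0 C | T1 T2 | T2 A | a
  A -> T0 T0 | T0 T1 | T2 T1
  B -> a
  C -> T2 T1
  T0 -> a
  T1 -> b
  T2 -> c

CYK table (by increasing span), restricted to cells inside w[0..2]:
  T[0,0] 'c' = {T2}  orig:{}
  T[1,1] 'a' = {B,S,T0}  orig:{B,S}
  T[2,2] 'b' = {T1}  orig:{}
  T[0,1] 'ca' = ∅
  T[1,2] 'ab' = {A}
  T[0,2] 'cab' = {S}

Original NTs in T[0,2] deriving "cab": ["S"]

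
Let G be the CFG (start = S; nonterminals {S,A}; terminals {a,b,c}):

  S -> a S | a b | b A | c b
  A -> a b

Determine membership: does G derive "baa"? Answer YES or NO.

Convert to CNF:
  S -> T0 S | T0 T1 | T1 A | T2 T1
  A -> T0 T1
  T0 -> a
  T1 -> b
  T2 -> c

Fill CYK table bottom-up:
  cell(0,0) b: {T1}  orig:{}
  cell(1,1) a: {T0}  orig:{}
  cell(2,2) a: {T0}  orig:{}
  cell(0,1) ba: ∅
  cell(1,2) aa: ∅
  cell(0,2) baa: ∅

S ∉ T[0,2] ⇒ NO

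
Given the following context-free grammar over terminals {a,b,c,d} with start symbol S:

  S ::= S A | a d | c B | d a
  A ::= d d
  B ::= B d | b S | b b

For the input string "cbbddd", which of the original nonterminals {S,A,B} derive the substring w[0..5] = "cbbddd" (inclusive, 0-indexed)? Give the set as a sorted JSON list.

CNF form of G:
  S -> S A | T0 T2 | T2 T0 | T3 B
  A -> T0 T0
  B -> B T0 | T1 S | T1 T1
  T0 -> d
  T1 -> b
  T2 -> a
  T3 -> c

CYK fill, restricted to cells inside w[0..5]:
  T[0,0] 'c' = {T3}  orig:{}
  T[1,1] 'b' = {T1}  orig:{}
  T[2,2] 'b' = {T1}  orig:{}
  T[3,3] 'd' = {T0}  orig:{}
  T[4,4] 'd' = {T0}  orig:{}
  T[5,5] 'd' = {T0}  orig:{}
  T[0,1] 'cb' = ∅
  T[1,2] 'bb' = {B}
  T[2,3] 'bd' = ∅
  T[3,4] 'dd' = {A}
  T[4,5] 'dd' = {A}
  T[0,2] 'cbb' = {S}
  T[1,3] 'bbd' = {B}
  T[2,4] 'bdd' = ∅
  T[3,5] 'ddd' = ∅
  T[0,3] 'cbbd' = {S}
  T[1,4] 'bbdd' = {B}
  T[2,5] 'bddd' = ∅
  T[0,4] 'cbbdd' = {S}
  T[1,5] 'bbddd' = {B}
  T[0,5] 'cbbddd' = {S}

Original NTs in T[0,5] deriving "cbbddd": ["S"]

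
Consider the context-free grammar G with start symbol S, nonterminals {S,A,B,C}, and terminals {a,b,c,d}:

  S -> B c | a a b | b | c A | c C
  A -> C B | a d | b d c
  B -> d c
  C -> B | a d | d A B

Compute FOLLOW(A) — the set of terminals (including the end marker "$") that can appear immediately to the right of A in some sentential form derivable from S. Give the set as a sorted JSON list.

Compute FIRST by fixpoint:
round 1:
  A via A→a d: +{a}
  A via A→b d c: +{b}
  B via B→d c: +{d}
  C via C→B: +{d}
  C via C→a d: +{a}
  S via S→B c: +{d}
  S via S→a a b: +{a}
  S via S→b: +{b}
  S via S→c A: +{c}
  S: {a,b,c,d}  A: {a,b}  B: {d}  C: {a,d}
round 2:
  A via A→C B: +{d}
  S: {a,b,c,d}  A: {a,b,d}  B: {d}  C: {a,d}
round 3: done
  S: {a,b,c,d}  A: {a,b,d}  B: {d}  C: {a,d}

FOLLOW sets:
initialize: $ ∈ FOLLOW(S)
iter 1:
  A→C B: FOLLOW(C) ⊇ FIRST(B) = {d}; new: +{d}
  C→B: FOLLOW(B) ⊇ FOLLOW(C) ⊇ {d}; new: +{d}
  C→d A B: FOLLOW(A) ⊇ FIRST(B) = {d}; new: +{d}
  S→B c: FOLLOW(B) ⊇ FIRST(c) = {c}; new: +{c}
  S→c A: FOLLOW(A) ⊇ FOLLOW(S) ⊇ {$}; new: +{$}
  S→c C: FOLLOW(C) ⊇ FOLLOW(S) ⊇ {$}; new: +{$}
  S: {$}  A: {$,d}  B: {c,d}  C: {$,d}
iter 2:
  A→C B: FOLLOW(B) ⊇ FOLLOW(A) ⊇ {$,d}; new: +{$}
  S: {$}  A: {$,d}  B: {$,c,d}  C: {$,d}
iter 3: (no change)
  S: {$}  A: {$,d}  B: {$,c,d}  C: {$,d}

FOLLOW(A) = ["$", "d"]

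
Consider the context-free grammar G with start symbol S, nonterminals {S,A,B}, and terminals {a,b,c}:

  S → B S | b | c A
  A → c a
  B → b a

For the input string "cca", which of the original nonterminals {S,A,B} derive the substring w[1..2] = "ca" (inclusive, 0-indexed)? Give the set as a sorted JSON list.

CNF form of G:
  S -> B S | T0 A | b
  A -> T0 T1
  B -> T2 T1
  T0 -> c
  T1 -> a
  T2 -> b

Fill CYK table bottom-up — only the sub-triangle for w[1..2]:
  cell(1,1) c: {T0}  orig:{}
  cell(2,2) a: {T1}  orig:{}
  cell(1,2) ca: {A}

Original NTs in T[1,2] deriving "ca": ["A"]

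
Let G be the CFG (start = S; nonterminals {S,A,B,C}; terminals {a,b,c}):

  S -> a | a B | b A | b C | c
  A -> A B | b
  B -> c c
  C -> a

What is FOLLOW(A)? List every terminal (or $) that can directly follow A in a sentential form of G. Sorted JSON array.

Compute FIRST by fixpoint:
pass 1:
  A via A→b: +{b}
  B via B→c c: +{c}
  C via C→a: +{a}
  S via S→a: +{a}
  S via S→b A: +{b}
  S via S→c: +{c}
  FIRST[S]={a,b,c}  FIRST[A]={b}  FIRST[B]={c}  FIRST[C]={a}
pass 2: (stable)
  FIRST[S]={a,b,c}  FIRST[A]={b}  FIRST[B]={c}  FIRST[C]={a}

Compute FOLLOW by fixpoint:
FOLLOW(S) := {$}
iter 1:
  A→A B: FOLLOW(A) ⊇ FIRST(B) = {c}; new: +{c}
  A→A B: FOLLOW(B) ⊇ FOLLOW(A) ⊇ {c}; new: +{c}
  S→a B: FOLLOW(B) ⊇ FOLLOW(S) ⊇ {$}; new: +{$}
  S→b A: FOLLOW(A) ⊇ FOLLOW(S) ⊇ {$}; new: +{$}
  S→b C: FOLLOW(C) ⊇ FOLLOW(S) ⊇ {$}; new: +{$}
  FOLLOW[S]={$}  FOLLOW[A]={$,c}  FOLLOW[B]={$,c}  FOLLOW[C]={$}
iter 2: — fixpoint
  FOLLOW[S]={$}  FOLLOW[A]={$,c}  FOLLOW[B]={$,c}  FOLLOW[C]={$}

FOLLOW(A) = ["$", "c"]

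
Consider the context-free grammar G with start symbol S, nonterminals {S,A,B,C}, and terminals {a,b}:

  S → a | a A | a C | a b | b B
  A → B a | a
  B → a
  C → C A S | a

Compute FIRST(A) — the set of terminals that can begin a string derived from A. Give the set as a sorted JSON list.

FIRST iteration:
iter 1:
  A via A→a: +{a}
  B via B→a: +{a}
  C via C→a: +{a}
  S via S→a: +{a}
  S via S→b B: +{b}
  FIRST[S]={a,b}  FIRST[A]={a}  FIRST[B]={a}  FIRST[C]={a}
iter 2: — fixpoint
  FIRST[S]={a,b}  FIRST[A]={a}  FIRST[B]={a}  FIRST[C]={a}

FIRST(A) = ["a"]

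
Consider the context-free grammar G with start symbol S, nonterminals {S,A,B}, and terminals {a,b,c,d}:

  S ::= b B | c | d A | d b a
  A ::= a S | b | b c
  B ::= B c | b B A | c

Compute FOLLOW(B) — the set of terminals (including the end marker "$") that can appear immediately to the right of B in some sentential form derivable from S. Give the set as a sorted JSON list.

Compute FIRST by fixpoint:
[1]
  A via A→a S: +{a}
  A via A→b: +{b}
  B via B→b B A: +{b}
  B via B→c: +{c}
  S via S→b B: +{b}
  S via S→c: +{c}
  S via S→d A: +{d}
  FIRST(S)={b,c,d}  FIRST(A)={a,b}  FIRST(B)={b,c}
[2] (no change)
  FIRST(S)={b,c,d}  FIRST(A)={a,b}  FIRST(B)={b,c}

FOLLOW sets:
FOLLOW(S) := {$}
pass 1:
  B→B c: FOLLOW(B) ⊇ FIRST(c) = {c}; new: +{c}
  B→b B A: FOLLOW(B) ⊇ FIRST(A) = {a,b}; new: +{a,b}
  B→b B A: FOLLOW(A) ⊇ FOLLOW(B) ⊇ {a,b,c}; new: +{a,b,c}
  S→b B: FOLLOW(B) ⊇ FOLLOW(S) ⊇ {$}; new: +{$}
  S→d A: FOLLOW(A) ⊇ FOLLOW(S) ⊇ {$}; new: +{$}
  S: {$}  A: {$,a,b,c}  B: {$,a,b,c}
pass 2:
  A→a S: FOLLOW(S) ⊇ FOLLOW(A) ⊇ {$,a,b,c}; new: +{a,b,c}
  S: {$,a,b,c}  A: {$,a,b,c}  B: {$,a,b,c}
pass 3: (stable)
  S: {$,a,b,c}  A: {$,a,b,c}  B: {$,a,b,c}

FOLLOW(B) = ["$", "a", "b", "c"]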